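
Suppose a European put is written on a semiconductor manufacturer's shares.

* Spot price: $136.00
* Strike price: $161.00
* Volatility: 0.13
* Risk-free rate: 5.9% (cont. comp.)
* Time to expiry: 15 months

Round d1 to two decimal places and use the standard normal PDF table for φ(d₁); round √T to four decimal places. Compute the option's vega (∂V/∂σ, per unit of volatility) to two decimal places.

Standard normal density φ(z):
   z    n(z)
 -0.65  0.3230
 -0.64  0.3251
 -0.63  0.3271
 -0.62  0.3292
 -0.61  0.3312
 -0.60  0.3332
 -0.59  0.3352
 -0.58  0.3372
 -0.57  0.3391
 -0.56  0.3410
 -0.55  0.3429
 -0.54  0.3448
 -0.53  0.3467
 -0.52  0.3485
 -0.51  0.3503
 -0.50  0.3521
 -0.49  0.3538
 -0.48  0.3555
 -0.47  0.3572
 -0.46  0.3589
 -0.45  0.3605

51.27

σ√T = 0.13·√1.25 = 0.1453
d₁ = [ln(136/161) + (0.059 + ½·0.13²)·1.25] / (σ√T) = (-0.1687 + 0.0843) / 0.1453 = -0.5809 ≈ -0.58
√T = √1.25 = 1.1180
φ(d₁) = φ(-0.58) = 0.3372
vega = S·φ(d₁)·√T = 136·0.3372·1.1180 = 51.2706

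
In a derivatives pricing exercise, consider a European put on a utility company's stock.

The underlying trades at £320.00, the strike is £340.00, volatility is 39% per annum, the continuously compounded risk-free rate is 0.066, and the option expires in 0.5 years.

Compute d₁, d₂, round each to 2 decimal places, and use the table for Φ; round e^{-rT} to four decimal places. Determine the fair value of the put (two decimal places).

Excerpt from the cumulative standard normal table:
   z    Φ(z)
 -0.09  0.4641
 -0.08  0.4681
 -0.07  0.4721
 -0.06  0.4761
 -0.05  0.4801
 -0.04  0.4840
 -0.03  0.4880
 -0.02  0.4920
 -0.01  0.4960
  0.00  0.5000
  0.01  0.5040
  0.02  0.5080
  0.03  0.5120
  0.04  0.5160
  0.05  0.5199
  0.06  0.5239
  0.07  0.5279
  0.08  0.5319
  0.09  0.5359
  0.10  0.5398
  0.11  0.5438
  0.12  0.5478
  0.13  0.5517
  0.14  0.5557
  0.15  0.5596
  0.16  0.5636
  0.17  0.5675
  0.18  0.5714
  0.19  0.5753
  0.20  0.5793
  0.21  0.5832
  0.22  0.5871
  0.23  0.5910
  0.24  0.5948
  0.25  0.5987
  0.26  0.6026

σ√T = 0.39·√0.5 = 0.2758
ln(S/K) + (r + σ²/2)T = ln(320/340) + (0.066 + 0.39²/2)·0.5 = -0.0606 + 0.0710 = 0.0104
d₁ = 0.0104 / 0.2758 = 0.0377 ⇒ 0.04
d₂ = d₁ − σ√T = 0.0377 − 0.2758 = -0.2381 ⇒ -0.24
exp(−rT) = exp(−0.066·0.5) = 0.9675
N(−d₂) = N(0.24) = 0.5948;  N(−d₁) = N(-0.04) = 0.4840
P = 340·0.9675·0.5948 − 320·0.4840 = 195.6595 − 154.8800 = 40.7795

£40.78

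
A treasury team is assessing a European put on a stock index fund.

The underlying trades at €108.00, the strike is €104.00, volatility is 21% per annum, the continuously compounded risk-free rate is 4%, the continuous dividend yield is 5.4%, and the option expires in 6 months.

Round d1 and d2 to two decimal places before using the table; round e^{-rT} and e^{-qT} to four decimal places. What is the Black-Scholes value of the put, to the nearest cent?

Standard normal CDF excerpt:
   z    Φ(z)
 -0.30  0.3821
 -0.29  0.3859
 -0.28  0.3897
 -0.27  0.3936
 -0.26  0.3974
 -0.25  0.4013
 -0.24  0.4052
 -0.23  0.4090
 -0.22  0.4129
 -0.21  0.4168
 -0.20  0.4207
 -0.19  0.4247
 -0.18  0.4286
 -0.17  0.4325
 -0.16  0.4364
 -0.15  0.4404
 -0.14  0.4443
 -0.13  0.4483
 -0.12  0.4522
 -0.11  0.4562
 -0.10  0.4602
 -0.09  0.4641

T = 0.5;  σ√T = 0.1485
d₁ = [ln(108/104) + (0.04 − 0.054 + 0.21²/2)·0.5] / 0.1485 = [0.0377 + 0.0040] / 0.1485 = 0.2813 → 0.28
d₂ = d₁ − σ√T = 0.2813 − 0.1485 = 0.1328 → 0.13
e^(−qT) = e^(−0.054·0.5) = 0.9734;  e^(−rT) = e^(−0.04·0.5) = 0.9802
N(−d₂) = N(-0.13) = 0.4483;  N(−d₁) = N(-0.28) = 0.3897
P = 104·0.9802·0.4483 − 108·0.9734·0.3897 = 45.7001 − 40.9681 = 4.7320

€4.73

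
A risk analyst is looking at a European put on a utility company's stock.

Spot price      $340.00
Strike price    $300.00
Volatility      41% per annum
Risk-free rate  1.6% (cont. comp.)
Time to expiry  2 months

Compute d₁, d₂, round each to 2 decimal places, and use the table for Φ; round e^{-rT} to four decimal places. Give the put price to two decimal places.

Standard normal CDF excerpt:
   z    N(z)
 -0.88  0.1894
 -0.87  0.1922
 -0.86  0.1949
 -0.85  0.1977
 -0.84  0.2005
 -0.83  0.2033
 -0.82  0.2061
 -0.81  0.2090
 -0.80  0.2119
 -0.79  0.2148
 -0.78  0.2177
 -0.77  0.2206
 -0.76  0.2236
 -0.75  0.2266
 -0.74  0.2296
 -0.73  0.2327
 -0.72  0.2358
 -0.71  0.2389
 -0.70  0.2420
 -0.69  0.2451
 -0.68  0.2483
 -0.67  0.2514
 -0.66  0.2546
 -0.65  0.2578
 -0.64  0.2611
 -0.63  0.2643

$7.07

σ√T = 0.41·√0.1667 = 0.1674
ln(S/K) + (r + σ²/2)T = ln(340/300) + (0.016 + 0.41²/2)·0.1667 = 0.1252 + 0.0167 = 0.1418
d₁ = 0.1418 / 0.1674 = 0.8474 → 0.85
d₂ = d₁ − σ√T = 0.8474 − 0.1674 = 0.6800 → 0.68
exp(−rT) = exp(−0.016·0.1667) = 0.9973
P = 300·0.9973·N(-0.68) − 340·N(-0.85) = 300·0.9973·0.2483 − 340·0.1977 = 74.2889 − 67.2180 = 7.0709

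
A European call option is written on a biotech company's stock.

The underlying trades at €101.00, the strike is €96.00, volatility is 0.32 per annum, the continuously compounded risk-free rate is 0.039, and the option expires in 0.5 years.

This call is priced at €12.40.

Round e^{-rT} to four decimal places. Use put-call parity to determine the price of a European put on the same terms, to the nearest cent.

e^(−rT) = e^(−0.039·0.5) = 0.9807
Put-call parity: C − P = S − K·e^(−rT) = 101 − 96·0.9807 = 101 − 94.1472 = 6.8528
P = C − (C − P) = 12.40 − (6.8528) = 5.5472

€5.55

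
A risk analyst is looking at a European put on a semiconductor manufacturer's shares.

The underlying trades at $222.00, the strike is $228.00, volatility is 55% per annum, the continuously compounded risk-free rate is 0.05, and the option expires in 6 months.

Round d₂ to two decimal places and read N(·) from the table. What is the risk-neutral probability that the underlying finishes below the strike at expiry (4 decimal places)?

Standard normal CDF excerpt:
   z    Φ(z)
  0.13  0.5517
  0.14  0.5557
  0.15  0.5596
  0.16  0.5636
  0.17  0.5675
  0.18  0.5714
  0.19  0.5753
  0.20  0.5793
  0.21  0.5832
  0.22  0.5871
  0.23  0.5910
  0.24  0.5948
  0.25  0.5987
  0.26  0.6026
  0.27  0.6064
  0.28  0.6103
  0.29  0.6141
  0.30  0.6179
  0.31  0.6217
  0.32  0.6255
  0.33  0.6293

T = 0.5;  σ√T = 0.3889
ln(S/K) + (r + σ²/2)T = ln(222/228) + (0.05 + 0.55²/2)·0.5 = -0.0267 + 0.1006 = 0.0740
d₁ = 0.0740 / 0.3889 = 0.1902 ⇒ 0.19
d₂ = d₁ − σ√T = 0.1902 − 0.3889 = -0.1987 ⇒ -0.20
Risk-neutral Pr[S_T < K] = N(−d₂) = N(0.20) = 0.5793

0.5793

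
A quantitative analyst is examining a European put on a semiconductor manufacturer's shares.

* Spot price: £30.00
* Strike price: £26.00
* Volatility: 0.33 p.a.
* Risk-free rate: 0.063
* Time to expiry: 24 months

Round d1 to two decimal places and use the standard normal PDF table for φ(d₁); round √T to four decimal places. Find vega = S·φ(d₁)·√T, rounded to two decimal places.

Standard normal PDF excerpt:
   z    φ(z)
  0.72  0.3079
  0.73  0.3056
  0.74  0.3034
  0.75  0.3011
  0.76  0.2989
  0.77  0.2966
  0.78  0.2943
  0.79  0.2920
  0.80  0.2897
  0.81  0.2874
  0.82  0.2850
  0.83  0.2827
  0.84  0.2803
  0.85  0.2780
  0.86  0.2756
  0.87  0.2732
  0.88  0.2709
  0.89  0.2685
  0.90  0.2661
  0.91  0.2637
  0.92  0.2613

12.19

σ√T = 0.33 × 1.4142 = 0.4667
ln(S/K) + (r + σ²/2)T = ln(30/26) + (0.063 + 0.33²/2)·2 = 0.1431 + 0.2349 = 0.3780
d₁ = 0.3780 / 0.4667 = 0.8100 → 0.81
√T = √2 = 1.4142
φ(d₁) = φ(0.81) = 0.2874
vega = S·φ(d₁)·√T = 30·0.2874·1.4142 = 12.1932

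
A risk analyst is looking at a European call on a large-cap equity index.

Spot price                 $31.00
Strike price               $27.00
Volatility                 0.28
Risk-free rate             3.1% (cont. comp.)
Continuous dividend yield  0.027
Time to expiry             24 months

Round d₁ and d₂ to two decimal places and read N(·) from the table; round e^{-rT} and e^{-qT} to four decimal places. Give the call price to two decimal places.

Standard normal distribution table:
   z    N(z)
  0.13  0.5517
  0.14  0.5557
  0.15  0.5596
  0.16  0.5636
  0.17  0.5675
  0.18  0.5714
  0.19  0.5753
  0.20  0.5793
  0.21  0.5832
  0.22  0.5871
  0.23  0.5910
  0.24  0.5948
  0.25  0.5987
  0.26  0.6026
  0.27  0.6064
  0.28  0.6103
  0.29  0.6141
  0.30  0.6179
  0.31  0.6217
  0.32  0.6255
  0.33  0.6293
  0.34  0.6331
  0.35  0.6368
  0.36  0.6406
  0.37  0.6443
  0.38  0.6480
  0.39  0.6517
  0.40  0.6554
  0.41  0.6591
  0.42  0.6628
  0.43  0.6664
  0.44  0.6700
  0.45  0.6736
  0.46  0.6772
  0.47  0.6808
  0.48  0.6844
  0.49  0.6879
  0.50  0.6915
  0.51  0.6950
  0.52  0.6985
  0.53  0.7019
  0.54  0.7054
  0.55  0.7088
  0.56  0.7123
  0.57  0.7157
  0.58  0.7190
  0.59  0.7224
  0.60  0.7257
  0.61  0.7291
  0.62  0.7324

$6.62

σ√T = 0.28 × 1.4142 = 0.3960
d₁ = [ln(31/27) + (0.031 − 0.027 + 0.28²/2)·2] / 0.3960 = [0.1382 + 0.0864] / 0.3960 = 0.5671 which rounds to 0.57
d₂ = d₁ − σ√T = 0.5671 − 0.3960 = 0.1711 which rounds to 0.17
e^(−qT) = e^(−0.027·2) = 0.9474;  e^(−rT) = e^(−0.031·2) = 0.9399
C = 31·0.9474·N(0.57) − 27·0.9399·N(0.17) = 31·0.9474·0.7157 − 27·0.9399·0.5675 = 21.0197 − 14.4016 = 6.6181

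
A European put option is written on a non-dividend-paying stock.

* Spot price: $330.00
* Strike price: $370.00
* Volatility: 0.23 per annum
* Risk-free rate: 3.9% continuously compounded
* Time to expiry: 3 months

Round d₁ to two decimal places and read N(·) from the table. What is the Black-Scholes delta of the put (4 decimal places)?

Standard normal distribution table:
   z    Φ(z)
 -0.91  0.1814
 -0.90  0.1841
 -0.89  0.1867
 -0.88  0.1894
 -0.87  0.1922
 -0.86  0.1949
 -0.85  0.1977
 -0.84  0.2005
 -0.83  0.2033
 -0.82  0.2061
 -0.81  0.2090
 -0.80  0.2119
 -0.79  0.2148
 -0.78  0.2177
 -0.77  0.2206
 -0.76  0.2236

T = 0.25;  σ√T = 0.1150
d₁ = [ln(330/370) + (0.039 + 0.23²/2)·0.25] / 0.1150 = [-0.1144 + 0.0164] / 0.1150 = -0.8526 ⇒ -0.85
N(d₁) = N(-0.85) = 0.1977
Δ_put = N(d₁) − 1 = 0.1977 − 1 = -0.8023

-0.8023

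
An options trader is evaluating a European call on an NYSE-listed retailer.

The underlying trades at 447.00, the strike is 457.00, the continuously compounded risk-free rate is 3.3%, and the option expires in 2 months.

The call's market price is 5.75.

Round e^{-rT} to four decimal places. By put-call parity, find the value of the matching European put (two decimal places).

exp(−rT) = exp(−0.033·0.1667) = 0.9945
Put-call parity: C − P = S − K·e^(−rT) = 447 − 457·0.9945 = 447 − 454.4865 = -7.4865
P = C − (C − P) = 5.75 − (-7.4865) = 13.2365

13.24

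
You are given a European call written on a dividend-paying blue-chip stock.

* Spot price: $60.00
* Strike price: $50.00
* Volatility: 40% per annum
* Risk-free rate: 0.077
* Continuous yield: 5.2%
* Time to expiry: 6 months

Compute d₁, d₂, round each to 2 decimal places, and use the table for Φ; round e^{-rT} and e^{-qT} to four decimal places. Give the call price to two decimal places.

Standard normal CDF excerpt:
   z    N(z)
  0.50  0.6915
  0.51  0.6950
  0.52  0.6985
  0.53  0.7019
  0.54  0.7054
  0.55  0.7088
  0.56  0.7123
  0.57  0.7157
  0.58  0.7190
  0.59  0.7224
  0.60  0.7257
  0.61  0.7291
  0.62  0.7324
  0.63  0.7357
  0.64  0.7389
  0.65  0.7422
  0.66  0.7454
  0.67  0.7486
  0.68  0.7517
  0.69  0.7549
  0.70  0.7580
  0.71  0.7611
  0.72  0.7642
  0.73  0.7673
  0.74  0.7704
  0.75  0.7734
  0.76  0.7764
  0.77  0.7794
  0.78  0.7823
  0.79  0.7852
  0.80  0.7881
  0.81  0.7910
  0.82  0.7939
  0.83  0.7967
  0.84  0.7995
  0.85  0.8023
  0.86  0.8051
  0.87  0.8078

σ√T = 0.4·√0.5 = 0.2828
ln(S/K) + (r − q + σ²/2)T = ln(60/50) + (0.077 − 0.052 + 0.4²/2)·0.5 = 0.1823 + 0.0525 = 0.2348
d₁ = 0.2348 / 0.2828 = 0.8302 → 0.83
d₂ = d₁ − σ√T = 0.8302 − 0.2828 = 0.5474 → 0.55
e^(−qT) = e^(−0.052·0.5) = 0.9743;  e^(−rT) = e^(−0.077·0.5) = 0.9622
C = 60·0.9743·N(0.83) − 50·0.9622·N(0.55) = 60·0.9743·0.7967 − 50·0.9622·0.7088 = 46.5735 − 34.1004 = 12.4731

$12.47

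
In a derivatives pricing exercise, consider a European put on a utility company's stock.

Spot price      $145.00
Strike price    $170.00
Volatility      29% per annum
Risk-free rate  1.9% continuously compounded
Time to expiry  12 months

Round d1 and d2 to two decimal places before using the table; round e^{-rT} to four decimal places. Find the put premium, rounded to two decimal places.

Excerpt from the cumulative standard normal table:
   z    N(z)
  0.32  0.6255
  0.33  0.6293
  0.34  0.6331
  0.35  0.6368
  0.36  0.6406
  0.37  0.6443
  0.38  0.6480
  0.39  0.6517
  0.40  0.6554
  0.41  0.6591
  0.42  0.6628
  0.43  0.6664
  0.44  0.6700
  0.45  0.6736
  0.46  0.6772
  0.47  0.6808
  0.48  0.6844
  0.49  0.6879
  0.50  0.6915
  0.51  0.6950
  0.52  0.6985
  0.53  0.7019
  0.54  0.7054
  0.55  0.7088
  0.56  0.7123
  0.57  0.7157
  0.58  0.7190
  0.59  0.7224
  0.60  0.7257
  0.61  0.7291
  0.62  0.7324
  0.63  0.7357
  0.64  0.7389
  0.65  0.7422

$30.92

T = 1;  σ√T = 0.2900
d₁ = [ln(145/170) + (0.019 + 0.29²/2)·1] / 0.2900 = [-0.1591 + 0.0610] / 0.2900 = -0.3380 ≈ -0.34
d₂ = d₁ − σ√T = -0.3380 − 0.2900 = -0.6280 ≈ -0.63
exp(−rT) = exp(−0.019·1) = 0.9812
N(−d₂) = N(0.63) = 0.7357;  N(−d₁) = N(0.34) = 0.6331
P = 170·0.9812·0.7357 − 145·0.6331 = 122.7177 − 91.7995 = 30.9182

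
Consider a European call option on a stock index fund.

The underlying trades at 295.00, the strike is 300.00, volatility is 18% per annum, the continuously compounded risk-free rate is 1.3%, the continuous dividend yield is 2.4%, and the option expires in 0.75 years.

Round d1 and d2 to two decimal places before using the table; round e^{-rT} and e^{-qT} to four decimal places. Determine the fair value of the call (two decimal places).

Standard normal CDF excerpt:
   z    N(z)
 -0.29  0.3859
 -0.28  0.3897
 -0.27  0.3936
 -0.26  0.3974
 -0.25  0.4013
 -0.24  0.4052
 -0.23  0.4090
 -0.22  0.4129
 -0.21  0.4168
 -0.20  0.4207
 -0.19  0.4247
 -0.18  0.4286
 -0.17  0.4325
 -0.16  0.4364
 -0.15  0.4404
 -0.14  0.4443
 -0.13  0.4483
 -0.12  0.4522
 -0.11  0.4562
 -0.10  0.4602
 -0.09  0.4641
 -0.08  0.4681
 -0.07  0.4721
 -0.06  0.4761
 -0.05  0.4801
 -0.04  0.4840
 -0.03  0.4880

15.25

σ√T = 0.18 × 0.8660 = 0.1559
d₁ = [ln(295/300) + (0.013 − 0.024 + 0.18²/2)·0.75] / 0.1559 = [-0.0168 + 0.0039] / 0.1559 = -0.0828 ≈ -0.08
d₂ = d₁ − σ√T = -0.0828 − 0.1559 = -0.2387 ≈ -0.24
exp(−qT) = exp(−0.024·0.75) = 0.9822;  exp(−rT) = exp(−0.013·0.75) = 0.9903
C = 295·0.9822·N(-0.08) − 300·0.9903·N(-0.24) = 295·0.9822·0.4681 − 300·0.9903·0.4052 = 135.6315 − 120.3809 = 15.2506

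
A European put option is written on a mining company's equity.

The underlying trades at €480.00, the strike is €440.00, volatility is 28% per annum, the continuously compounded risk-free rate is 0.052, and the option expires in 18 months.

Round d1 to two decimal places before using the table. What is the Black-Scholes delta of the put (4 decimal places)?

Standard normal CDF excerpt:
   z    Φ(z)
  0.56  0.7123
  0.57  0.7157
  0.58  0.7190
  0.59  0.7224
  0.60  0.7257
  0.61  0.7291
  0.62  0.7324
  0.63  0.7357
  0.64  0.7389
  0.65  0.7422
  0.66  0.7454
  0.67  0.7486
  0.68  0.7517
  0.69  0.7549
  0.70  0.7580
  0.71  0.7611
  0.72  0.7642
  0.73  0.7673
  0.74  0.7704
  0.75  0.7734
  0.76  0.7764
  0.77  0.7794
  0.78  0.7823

-0.2578

T = 1.5;  σ√T = 0.3429
ln(S/K) + (r + σ²/2)T = ln(480/440) + (0.052 + 0.28²/2)·1.5 = 0.0870 + 0.1368 = 0.2238
d₁ = 0.2238 / 0.3429 = 0.6526 → 0.65
N(d₁) = N(0.65) = 0.7422
Δ_put = N(d₁) − 1 = 0.7422 − 1 = -0.2578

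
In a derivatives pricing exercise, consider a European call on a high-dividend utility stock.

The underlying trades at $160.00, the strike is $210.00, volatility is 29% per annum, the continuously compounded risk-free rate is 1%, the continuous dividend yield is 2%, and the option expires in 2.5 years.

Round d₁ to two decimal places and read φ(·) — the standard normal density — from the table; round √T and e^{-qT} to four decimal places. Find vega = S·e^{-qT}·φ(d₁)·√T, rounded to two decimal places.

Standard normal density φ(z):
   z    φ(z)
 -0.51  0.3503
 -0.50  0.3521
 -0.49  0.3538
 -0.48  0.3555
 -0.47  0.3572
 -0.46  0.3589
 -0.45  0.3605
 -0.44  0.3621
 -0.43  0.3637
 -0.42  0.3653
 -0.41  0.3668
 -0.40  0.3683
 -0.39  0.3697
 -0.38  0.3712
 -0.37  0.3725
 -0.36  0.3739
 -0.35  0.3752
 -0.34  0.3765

σ√T = 0.29·√2.5 = 0.4585
ln(S/K) + (r − q + σ²/2)T = ln(160/210) + (0.01 − 0.02 + 0.29²/2)·2.5 = -0.2719 + 0.0801 = -0.1918
d₁ = -0.1918 / 0.4585 = -0.4183 → -0.42
√T = √2.5 = 1.5811
φ(d₁) = φ(-0.42) = 0.3653
exp(−qT) = exp(−0.02·2.5) = 0.9512
vega = S·exp(−qT)·φ(d₁)·√T = 160·0.9512·0.3653·1.5811 = 87.9024
(The put has the same vega.)

87.90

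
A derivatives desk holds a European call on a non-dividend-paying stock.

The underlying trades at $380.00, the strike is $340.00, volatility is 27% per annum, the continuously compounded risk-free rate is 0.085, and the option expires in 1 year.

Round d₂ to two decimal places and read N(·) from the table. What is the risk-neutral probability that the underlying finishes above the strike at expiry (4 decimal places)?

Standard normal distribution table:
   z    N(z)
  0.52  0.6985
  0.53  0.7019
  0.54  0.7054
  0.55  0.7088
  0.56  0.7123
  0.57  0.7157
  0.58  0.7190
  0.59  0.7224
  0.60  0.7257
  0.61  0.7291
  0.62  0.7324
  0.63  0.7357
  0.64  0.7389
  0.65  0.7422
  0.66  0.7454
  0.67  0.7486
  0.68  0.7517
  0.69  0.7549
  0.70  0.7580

σ√T = 0.27·√1 = 0.2700
ln(S/K) + (r + σ²/2)T = ln(380/340) + (0.085 + 0.27²/2)·1 = 0.1112 + 0.1215 = 0.2327
d₁ = 0.2327 / 0.2700 = 0.8618 ⇒ 0.86
d₂ = d₁ − σ√T = 0.8618 − 0.2700 = 0.5918 ⇒ 0.59
Risk-neutral Pr[S_T > K] = N(d₂) = N(0.59) = 0.7224

0.7224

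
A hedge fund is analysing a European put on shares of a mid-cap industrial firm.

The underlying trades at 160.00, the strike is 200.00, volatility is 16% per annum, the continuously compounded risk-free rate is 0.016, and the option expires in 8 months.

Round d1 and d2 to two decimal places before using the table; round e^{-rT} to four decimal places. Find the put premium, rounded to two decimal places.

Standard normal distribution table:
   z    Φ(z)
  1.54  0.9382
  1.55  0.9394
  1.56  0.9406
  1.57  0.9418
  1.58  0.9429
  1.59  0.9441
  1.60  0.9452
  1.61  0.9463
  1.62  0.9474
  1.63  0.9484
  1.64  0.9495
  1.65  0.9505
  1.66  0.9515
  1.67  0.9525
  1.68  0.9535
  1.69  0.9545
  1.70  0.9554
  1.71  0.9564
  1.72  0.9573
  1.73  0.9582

T = 0.6667;  σ√T = 0.1306
d₁ = [ln(160/200) + (0.016 + 0.16²/2)·0.6667] / 0.1306 = [-0.2231 + 0.0192] / 0.1306 = -1.5611 ≈ -1.56
d₂ = d₁ − σ√T = -1.5611 − 0.1306 = -1.6918 ≈ -1.69
e^(−rT) = e^(−0.016·0.6667) = 0.9894
P = 200·0.9894·N(1.69) − 160·N(1.56) = 200·0.9894·0.9545 − 160·0.9406 = 188.8765 − 150.4960 = 38.3805

38.38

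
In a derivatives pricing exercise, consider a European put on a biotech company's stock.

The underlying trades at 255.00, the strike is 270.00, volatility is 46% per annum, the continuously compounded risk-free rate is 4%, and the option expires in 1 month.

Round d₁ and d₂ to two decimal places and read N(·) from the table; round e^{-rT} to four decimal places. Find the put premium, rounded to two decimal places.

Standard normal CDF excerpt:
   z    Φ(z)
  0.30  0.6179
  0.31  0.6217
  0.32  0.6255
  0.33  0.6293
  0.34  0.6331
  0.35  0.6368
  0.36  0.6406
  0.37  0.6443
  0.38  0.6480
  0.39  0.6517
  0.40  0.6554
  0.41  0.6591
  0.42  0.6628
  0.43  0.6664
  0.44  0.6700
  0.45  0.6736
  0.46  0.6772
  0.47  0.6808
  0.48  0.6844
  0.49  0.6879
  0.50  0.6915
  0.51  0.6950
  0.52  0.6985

σ√T = 0.46·√0.08333 = 0.1328
ln(S/K) + (r + σ²/2)T = ln(255/270) + (0.04 + 0.46²/2)·0.08333 = -0.0572 + 0.0122 = -0.0450
d₁ = -0.0450 / 0.1328 = -0.3389 ⇒ -0.34
d₂ = d₁ − σ√T = -0.3389 − 0.1328 = -0.4717 ⇒ -0.47
e^(−rT) = e^(−0.04·0.08333) = 0.9967
N(−d₂) = N(0.47) = 0.6808;  N(−d₁) = N(0.34) = 0.6331
P = 270·0.9967·0.6808 − 255·0.6331 = 183.2094 − 161.4405 = 21.7689

21.77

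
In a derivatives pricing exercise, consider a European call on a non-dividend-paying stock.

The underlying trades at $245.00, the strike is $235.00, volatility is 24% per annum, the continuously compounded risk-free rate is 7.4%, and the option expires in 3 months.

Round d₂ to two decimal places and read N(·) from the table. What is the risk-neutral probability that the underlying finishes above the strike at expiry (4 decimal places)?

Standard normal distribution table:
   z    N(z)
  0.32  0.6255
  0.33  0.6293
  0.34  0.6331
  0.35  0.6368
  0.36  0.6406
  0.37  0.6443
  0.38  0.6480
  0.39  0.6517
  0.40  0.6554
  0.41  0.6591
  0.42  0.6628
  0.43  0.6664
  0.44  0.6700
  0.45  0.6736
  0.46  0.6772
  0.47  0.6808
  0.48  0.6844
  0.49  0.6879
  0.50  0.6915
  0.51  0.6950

0.6700

T = 0.25;  σ√T = 0.1200
d₁ = [ln(245/235) + (0.074 + 0.24²/2)·0.25] / 0.1200 = [0.0417 + 0.0257] / 0.1200 = 0.5614 → 0.56
d₂ = d₁ − σ√T = 0.5614 − 0.1200 = 0.4414 → 0.44
Risk-neutral Pr[S_T > K] = N(d₂) = N(0.44) = 0.6700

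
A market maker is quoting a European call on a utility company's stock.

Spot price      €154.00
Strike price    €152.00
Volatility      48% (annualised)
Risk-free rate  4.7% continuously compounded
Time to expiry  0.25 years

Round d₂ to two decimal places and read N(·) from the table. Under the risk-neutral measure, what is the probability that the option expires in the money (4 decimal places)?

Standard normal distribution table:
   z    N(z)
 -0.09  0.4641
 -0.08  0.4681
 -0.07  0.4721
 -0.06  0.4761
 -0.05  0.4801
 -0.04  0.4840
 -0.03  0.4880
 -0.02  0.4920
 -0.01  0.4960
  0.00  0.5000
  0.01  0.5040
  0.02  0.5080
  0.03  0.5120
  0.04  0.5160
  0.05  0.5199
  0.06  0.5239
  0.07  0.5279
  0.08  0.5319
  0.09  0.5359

T = 0.25;  σ√T = 0.2400
d₁ = [ln(154/152) + (0.047 + ½·0.48²)·0.25] / (σ√T) = (0.0131 + 0.0406) / 0.2400 = 0.2234 ≈ 0.22
d₂ = 0.2234 − 0.2400 = -0.0166 ≈ -0.02
Pr(exercise) under Q = N(d₂) = 0.4920

0.4920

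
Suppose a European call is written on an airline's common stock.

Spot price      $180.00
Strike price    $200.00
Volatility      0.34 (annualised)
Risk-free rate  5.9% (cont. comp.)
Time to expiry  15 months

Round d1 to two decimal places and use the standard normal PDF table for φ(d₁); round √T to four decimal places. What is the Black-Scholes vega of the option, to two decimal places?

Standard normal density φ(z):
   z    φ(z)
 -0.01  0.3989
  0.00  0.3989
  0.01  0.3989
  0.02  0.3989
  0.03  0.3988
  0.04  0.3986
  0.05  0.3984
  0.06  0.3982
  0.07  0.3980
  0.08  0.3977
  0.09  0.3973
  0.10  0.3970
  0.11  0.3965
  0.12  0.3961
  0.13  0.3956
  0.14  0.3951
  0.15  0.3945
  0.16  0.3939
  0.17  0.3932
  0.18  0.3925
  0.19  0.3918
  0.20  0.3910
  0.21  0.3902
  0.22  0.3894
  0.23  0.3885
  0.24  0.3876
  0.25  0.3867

79.79

σ√T = 0.34 × 1.1180 = 0.3801
d₁ = [ln(180/200) + (0.059 + 0.34²/2)·1.25] / 0.3801 = [-0.1054 + 0.1460] / 0.3801 = 0.1069 → 0.11
√T = √1.25 = 1.1180
φ(d₁) = φ(0.11) = 0.3965
vega = S·φ(d₁)·√T = 180·0.3965·1.1180 = 79.7917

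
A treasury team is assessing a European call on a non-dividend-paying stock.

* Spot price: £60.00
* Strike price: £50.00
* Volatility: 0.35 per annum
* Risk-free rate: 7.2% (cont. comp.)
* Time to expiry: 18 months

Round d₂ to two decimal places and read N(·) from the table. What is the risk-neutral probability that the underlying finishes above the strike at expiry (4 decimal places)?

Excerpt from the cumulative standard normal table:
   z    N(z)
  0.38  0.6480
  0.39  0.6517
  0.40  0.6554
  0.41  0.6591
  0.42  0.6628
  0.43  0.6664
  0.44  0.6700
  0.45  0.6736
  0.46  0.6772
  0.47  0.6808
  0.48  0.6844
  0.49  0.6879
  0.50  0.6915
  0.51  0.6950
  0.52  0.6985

T = 1.5;  σ√T = 0.4287
d₁ = [ln(60/50) + (0.072 + 0.35²/2)·1.5] / 0.4287 = [0.1823 + 0.1999] / 0.4287 = 0.8916 ≈ 0.89
d₂ = d₁ − σ√T = 0.8916 − 0.4287 = 0.4629 ≈ 0.46
Risk-neutral Pr[S_T > K] = N(d₂) = N(0.46) = 0.6772

0.6772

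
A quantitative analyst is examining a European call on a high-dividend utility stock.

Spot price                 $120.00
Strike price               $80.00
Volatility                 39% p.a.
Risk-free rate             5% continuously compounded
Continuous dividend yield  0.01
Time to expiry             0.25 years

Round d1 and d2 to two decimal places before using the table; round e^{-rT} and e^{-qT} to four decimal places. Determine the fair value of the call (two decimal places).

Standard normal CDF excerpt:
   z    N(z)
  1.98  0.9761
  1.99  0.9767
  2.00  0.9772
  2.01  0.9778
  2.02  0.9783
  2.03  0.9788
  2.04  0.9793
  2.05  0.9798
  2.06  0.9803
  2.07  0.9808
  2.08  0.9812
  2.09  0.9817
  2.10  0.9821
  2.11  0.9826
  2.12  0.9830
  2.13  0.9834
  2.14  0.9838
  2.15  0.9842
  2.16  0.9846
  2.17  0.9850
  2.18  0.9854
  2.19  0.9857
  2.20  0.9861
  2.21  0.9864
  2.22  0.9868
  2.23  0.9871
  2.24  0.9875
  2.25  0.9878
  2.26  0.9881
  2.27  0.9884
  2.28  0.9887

T = 0.25;  σ√T = 0.1950
d₁ = [ln(120/80) + (0.05 − 0.01 + 0.39²/2)·0.25] / 0.1950 = [0.4055 + 0.0290] / 0.1950 = 2.2281 ≈ 2.23
d₂ = d₁ − σ√T = 2.2281 − 0.1950 = 2.0331 ≈ 2.03
exp(−qT) = exp(−0.01·0.25) = 0.9975;  exp(−rT) = exp(−0.05·0.25) = 0.9876
N(d₁) = N(2.23) = 0.9871;  N(d₂) = N(2.03) = 0.9788
C = 120·0.9975·0.9871 − 80·0.9876·0.9788 = 118.1559 − 77.3330 = 40.8228

$40.82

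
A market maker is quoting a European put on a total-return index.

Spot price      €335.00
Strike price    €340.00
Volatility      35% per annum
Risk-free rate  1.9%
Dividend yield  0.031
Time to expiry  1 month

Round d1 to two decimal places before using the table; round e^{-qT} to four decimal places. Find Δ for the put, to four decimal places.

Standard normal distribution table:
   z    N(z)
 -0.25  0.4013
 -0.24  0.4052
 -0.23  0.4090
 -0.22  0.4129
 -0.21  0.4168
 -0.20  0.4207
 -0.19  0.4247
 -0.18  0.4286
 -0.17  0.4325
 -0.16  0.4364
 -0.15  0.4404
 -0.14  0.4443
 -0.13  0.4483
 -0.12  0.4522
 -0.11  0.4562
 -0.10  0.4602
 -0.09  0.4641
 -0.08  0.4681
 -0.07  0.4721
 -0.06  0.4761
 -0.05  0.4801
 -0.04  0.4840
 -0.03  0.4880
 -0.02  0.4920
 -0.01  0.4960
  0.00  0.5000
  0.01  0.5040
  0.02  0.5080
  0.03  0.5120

T = 0.08333;  σ√T = 0.1010
d₁ = [ln(335/340) + (0.019 − 0.031 + ½·0.35²)·0.08333] / (σ√T) = (-0.0148 + 0.0041) / 0.1010 = -0.1060 ⇒ -0.11
N(d₁) = N(-0.11) = 0.4562
Δ_put = e^(−qT)·(N(d₁) − 1) = 0.9974·(0.4562 − 1) = -0.5424

-0.5424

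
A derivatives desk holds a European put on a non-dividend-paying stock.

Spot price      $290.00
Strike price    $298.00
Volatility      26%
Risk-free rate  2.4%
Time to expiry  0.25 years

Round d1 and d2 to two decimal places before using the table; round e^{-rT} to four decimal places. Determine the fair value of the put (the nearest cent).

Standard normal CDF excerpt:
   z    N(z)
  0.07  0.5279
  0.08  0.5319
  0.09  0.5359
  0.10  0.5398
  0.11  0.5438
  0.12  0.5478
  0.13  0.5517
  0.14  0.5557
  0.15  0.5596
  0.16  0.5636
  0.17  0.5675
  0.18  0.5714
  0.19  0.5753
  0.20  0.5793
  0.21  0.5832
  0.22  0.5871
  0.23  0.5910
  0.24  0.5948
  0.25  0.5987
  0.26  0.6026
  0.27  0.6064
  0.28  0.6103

T = 0.25;  σ√T = 0.1300
d₁ = [ln(290/298) + (0.024 + 0.26²/2)·0.25] / 0.1300 = [-0.0272 + 0.0145] / 0.1300 = -0.0982 ≈ -0.10
d₂ = d₁ − σ√T = -0.0982 − 0.1300 = -0.2282 ≈ -0.23
e^(−rT) = e^(−0.024·0.25) = 0.9940
N(−d₂) = N(0.23) = 0.5910;  N(−d₁) = N(0.10) = 0.5398
P = 298·0.9940·0.5910 − 290·0.5398 = 175.0613 − 156.5420 = 18.5193

$18.52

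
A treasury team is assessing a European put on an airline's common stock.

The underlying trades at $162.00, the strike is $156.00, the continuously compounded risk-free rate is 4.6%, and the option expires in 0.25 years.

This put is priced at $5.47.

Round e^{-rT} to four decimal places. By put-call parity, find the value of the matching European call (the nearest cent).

$13.25

exp(−rT) = exp(−0.046·0.25) = 0.9886
Put-call parity: C − P = S − K·e^(−rT) = 162 − 156·0.9886 = 162 − 154.2216 = 7.7784
C = P + (C − P) = 5.47 + (7.7784) = 13.2484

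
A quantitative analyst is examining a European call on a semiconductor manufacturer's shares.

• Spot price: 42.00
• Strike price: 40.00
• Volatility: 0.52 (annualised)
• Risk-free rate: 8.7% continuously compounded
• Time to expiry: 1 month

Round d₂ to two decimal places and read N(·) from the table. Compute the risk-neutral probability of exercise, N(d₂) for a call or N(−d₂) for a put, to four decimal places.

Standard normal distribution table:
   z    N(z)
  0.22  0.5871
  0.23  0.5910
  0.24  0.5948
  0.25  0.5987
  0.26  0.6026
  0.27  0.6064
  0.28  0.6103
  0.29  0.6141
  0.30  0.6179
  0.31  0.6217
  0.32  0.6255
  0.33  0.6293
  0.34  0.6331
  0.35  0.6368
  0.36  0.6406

0.6179

σ√T = 0.52·√0.08333 = 0.1501
d₁ = [ln(42/40) + (0.087 + 0.52²/2)·0.08333] / 0.1501 = [0.0488 + 0.0185] / 0.1501 = 0.4484 ≈ 0.45
d₂ = d₁ − σ√T = 0.4484 − 0.1501 = 0.2983 ≈ 0.30
Pr(exercise) under Q = N(d₂) = 0.6179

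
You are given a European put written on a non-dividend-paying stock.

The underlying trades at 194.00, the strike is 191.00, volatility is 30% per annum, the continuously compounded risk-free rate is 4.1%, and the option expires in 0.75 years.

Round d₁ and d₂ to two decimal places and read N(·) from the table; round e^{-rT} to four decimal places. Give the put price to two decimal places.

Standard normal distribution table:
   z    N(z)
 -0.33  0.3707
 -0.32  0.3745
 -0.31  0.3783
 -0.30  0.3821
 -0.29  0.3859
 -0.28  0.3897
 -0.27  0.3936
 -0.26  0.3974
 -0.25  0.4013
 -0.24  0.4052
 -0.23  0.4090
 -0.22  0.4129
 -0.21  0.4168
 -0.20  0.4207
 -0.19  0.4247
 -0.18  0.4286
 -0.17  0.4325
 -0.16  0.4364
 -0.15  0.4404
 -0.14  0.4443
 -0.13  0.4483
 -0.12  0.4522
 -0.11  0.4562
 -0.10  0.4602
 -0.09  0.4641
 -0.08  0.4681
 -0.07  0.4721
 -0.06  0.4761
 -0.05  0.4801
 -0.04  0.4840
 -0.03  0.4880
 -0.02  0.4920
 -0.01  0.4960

σ√T = 0.3 × 0.8660 = 0.2598
d₁ = [ln(194/191) + (0.041 + 0.3²/2)·0.75] / 0.2598 = [0.0156 + 0.0645] / 0.2598 = 0.3082 → 0.31
d₂ = d₁ − σ√T = 0.3082 − 0.2598 = 0.0484 → 0.05
exp(−rT) = exp(−0.041·0.75) = 0.9697
N(−d₂) = N(-0.05) = 0.4801;  N(−d₁) = N(-0.31) = 0.3783
P = 191·0.9697·0.4801 − 194·0.3783 = 88.9206 − 73.3902 = 15.5304

15.53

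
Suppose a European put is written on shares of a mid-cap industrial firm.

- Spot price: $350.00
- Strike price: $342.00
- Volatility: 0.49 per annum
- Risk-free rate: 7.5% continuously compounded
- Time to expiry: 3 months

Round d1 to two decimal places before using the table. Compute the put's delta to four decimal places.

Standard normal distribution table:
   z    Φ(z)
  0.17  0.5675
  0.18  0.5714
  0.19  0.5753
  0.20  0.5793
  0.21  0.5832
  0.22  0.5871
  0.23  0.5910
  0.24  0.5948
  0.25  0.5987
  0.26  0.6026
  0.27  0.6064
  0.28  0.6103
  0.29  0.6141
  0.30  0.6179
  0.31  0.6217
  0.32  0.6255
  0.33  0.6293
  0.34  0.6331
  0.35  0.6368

σ√T = 0.49 × 0.5000 = 0.2450
d₁ = [ln(350/342) + (0.075 + 0.49²/2)·0.25] / 0.2450 = [0.0231 + 0.0488] / 0.2450 = 0.2934 → 0.29
N(d₁) = N(0.29) = 0.6141
Δ_put = N(d₁) − 1 = 0.6141 − 1 = -0.3859

-0.3859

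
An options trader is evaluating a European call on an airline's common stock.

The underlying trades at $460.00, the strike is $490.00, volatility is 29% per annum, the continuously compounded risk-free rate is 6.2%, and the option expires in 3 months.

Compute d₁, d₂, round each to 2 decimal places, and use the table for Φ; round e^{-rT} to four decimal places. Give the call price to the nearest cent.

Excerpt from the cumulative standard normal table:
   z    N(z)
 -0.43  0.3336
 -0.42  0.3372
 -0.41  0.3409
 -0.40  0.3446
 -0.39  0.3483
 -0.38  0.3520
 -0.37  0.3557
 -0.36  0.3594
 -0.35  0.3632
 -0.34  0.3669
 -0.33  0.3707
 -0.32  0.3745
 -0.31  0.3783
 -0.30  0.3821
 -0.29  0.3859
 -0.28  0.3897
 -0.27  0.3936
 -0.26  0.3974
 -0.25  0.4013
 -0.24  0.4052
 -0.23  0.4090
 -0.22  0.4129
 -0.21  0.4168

$16.55

T = 0.25;  σ√T = 0.1450
d₁ = [ln(460/490) + (0.062 + ½·0.29²)·0.25] / (σ√T) = (-0.0632 + 0.0260) / 0.1450 = -0.2563 ⇒ -0.26
d₂ = -0.2563 − 0.1450 = -0.4013 ⇒ -0.40
exp(−rT) = exp(−0.062·0.25) = 0.9846
N(d₁) = N(-0.26) = 0.3974;  N(d₂) = N(-0.40) = 0.3446
C = 460·0.3974 − 490·0.9846·0.3446 = 182.8040 − 166.2536 = 16.5504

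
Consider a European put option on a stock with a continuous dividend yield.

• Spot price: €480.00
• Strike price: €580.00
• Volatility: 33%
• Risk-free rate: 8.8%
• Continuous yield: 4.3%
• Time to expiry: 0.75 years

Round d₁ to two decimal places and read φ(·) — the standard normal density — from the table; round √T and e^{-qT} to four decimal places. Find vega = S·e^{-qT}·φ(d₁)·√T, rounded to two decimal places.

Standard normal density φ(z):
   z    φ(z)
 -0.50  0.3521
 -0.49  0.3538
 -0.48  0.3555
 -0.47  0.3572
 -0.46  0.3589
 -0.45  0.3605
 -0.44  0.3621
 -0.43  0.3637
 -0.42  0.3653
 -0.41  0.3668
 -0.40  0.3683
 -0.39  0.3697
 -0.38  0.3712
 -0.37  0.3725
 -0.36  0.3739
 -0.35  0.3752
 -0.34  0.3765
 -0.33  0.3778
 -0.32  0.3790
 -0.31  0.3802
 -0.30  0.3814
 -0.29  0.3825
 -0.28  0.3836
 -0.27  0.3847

σ√T = 0.33 × 0.8660 = 0.2858
ln(S/K) + (r − q + σ²/2)T = ln(480/580) + (0.088 − 0.043 + 0.33²/2)·0.75 = -0.1892 + 0.0746 = -0.1147
d₁ = -0.1147 / 0.2858 = -0.4012 ≈ -0.40
√T = √0.75 = 0.8660
φ(d₁) = φ(-0.40) = 0.3683
exp(−qT) = exp(−0.043·0.75) = 0.9683
vega = S·exp(−qT)·φ(d₁)·√T = 480·0.9683·0.3683·0.8660 = 148.2418
(The call has the same vega.)

148.24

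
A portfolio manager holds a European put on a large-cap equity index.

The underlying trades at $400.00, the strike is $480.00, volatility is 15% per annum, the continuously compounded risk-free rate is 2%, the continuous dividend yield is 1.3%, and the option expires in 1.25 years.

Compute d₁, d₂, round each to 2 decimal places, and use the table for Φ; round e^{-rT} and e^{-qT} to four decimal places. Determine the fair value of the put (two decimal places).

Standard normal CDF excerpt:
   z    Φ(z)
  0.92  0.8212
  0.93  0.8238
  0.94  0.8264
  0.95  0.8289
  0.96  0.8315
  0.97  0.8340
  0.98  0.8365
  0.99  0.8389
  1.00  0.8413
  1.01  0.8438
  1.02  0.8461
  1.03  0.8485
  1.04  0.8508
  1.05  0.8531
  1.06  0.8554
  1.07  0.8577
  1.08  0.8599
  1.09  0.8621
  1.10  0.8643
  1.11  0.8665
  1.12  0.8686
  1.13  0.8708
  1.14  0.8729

σ√T = 0.15 × 1.1180 = 0.1677
ln(S/K) + (r − q + σ²/2)T = ln(400/480) + (0.02 − 0.013 + 0.15²/2)·1.25 = -0.1823 + 0.0228 = -0.1595
d₁ = -0.1595 / 0.1677 = -0.9511 → -0.95
d₂ = d₁ − σ√T = -0.9511 − 0.1677 = -1.1188 → -1.12
exp(−qT) = exp(−0.013·1.25) = 0.9839;  exp(−rT) = exp(−0.02·1.25) = 0.9753
P = 480·0.9753·N(1.12) − 400·0.9839·N(0.95) = 480·0.9753·0.8686 − 400·0.9839·0.8289 = 406.6299 − 326.2219 = 80.4080

$80.41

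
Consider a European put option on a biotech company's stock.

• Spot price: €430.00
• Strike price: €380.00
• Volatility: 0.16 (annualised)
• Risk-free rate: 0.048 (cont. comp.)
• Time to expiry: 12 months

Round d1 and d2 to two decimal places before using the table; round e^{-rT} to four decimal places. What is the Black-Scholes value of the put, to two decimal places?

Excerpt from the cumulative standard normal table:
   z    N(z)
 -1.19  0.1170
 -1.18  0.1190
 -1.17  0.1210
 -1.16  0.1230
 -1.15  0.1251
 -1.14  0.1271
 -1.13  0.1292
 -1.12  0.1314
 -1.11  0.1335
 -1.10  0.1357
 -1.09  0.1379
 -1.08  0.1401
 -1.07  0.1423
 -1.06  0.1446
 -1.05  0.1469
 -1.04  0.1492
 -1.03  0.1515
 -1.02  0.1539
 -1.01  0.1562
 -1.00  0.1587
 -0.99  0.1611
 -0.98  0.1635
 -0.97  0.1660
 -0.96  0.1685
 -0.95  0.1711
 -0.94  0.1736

σ√T = 0.16 × 1.0000 = 0.1600
d₁ = [ln(430/380) + (0.048 + 0.16²/2)·1] / 0.1600 = [0.1236 + 0.0608] / 0.1600 = 1.1526 which rounds to 1.15
d₂ = d₁ − σ√T = 1.1526 − 0.1600 = 0.9926 which rounds to 0.99
exp(−rT) = exp(−0.048·1) = 0.9531
N(−d₂) = N(-0.99) = 0.1611;  N(−d₁) = N(-1.15) = 0.1251
P = 380·0.9531·0.1611 − 430·0.1251 = 58.3469 − 53.7930 = 4.5539

€4.55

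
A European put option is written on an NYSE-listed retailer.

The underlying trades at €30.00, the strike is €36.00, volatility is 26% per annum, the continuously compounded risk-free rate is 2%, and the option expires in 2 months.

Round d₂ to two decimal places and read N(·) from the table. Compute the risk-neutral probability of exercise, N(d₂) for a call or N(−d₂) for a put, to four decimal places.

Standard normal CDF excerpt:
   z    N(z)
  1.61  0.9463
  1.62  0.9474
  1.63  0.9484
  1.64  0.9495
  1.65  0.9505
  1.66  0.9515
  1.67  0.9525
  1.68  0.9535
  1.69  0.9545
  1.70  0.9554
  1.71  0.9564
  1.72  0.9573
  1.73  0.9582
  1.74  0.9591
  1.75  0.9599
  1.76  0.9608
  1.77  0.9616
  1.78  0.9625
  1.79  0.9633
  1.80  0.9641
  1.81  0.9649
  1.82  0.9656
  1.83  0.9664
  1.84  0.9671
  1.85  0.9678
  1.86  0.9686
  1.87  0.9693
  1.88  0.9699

0.9591

σ√T = 0.26·√0.1667 = 0.1061
ln(S/K) + (r + σ²/2)T = ln(30/36) + (0.02 + 0.26²/2)·0.1667 = -0.1823 + 0.0090 = -0.1734
d₁ = -0.1734 / 0.1061 = -1.6332 which rounds to -1.63
d₂ = d₁ − σ√T = -1.6332 − 0.1061 = -1.7393 which rounds to -1.74
Risk-neutral Pr[S_T < K] = N(−d₂) = N(1.74) = 0.9591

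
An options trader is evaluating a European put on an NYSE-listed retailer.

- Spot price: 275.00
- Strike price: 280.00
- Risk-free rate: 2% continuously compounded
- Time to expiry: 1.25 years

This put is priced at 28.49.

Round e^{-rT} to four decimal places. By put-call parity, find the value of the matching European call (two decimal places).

e^(−rT) = e^(−0.02·1.25) = 0.9753
Put-call parity: C − P = S − K·e^(−rT) = 275 − 280·0.9753 = 275 − 273.0840 = 1.9160
C = P + (C − P) = 28.49 + (1.9160) = 30.4060

30.41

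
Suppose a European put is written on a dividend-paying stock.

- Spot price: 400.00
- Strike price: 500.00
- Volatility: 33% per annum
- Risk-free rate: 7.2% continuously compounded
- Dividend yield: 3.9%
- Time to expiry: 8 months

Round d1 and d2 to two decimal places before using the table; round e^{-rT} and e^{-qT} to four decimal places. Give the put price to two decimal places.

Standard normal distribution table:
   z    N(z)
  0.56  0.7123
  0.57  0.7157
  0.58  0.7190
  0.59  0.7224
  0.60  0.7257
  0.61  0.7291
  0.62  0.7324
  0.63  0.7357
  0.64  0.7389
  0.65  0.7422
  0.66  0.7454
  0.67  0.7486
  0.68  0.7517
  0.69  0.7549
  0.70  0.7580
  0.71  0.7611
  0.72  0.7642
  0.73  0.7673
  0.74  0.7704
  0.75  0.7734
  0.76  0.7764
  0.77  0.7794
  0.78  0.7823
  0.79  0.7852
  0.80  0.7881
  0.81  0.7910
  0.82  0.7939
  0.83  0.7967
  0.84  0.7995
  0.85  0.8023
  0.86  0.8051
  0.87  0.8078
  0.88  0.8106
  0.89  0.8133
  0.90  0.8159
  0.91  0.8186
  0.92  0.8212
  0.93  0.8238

102.15

σ√T = 0.33 × 0.8165 = 0.2694
d₁ = [ln(400/500) + (0.072 − 0.039 + ½·0.33²)·0.6667] / (σ√T) = (-0.2231 + 0.0583) / 0.2694 = -0.6118 which rounds to -0.61
d₂ = -0.6118 − 0.2694 = -0.8812 which rounds to -0.88
e^(−qT) = e^(−0.039·0.6667) = 0.9743;  e^(−rT) = e^(−0.072·0.6667) = 0.9531
P = 500·0.9531·N(0.88) − 400·0.9743·N(0.61) = 500·0.9531·0.8106 − 400·0.9743·0.7291 = 386.2914 − 284.1449 = 102.1466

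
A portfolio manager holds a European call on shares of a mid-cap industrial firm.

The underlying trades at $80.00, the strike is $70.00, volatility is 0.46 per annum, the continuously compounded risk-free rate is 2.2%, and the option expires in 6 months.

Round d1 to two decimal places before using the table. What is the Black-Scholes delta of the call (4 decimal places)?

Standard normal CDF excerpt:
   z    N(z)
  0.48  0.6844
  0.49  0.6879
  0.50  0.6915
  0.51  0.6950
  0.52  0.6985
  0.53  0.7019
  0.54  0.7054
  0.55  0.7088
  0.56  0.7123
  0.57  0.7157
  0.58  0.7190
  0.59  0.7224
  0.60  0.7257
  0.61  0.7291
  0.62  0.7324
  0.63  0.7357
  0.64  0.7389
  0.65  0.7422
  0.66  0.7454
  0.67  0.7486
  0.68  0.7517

σ√T = 0.46 × 0.7071 = 0.3253
ln(S/K) + (r + σ²/2)T = ln(80/70) + (0.022 + 0.46²/2)·0.5 = 0.1335 + 0.0639 = 0.1974
d₁ = 0.1974 / 0.3253 = 0.6070 which rounds to 0.61
N(d₁) = N(0.61) = 0.7291
Δ_call = N(d₁) = 0.7291

0.7291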